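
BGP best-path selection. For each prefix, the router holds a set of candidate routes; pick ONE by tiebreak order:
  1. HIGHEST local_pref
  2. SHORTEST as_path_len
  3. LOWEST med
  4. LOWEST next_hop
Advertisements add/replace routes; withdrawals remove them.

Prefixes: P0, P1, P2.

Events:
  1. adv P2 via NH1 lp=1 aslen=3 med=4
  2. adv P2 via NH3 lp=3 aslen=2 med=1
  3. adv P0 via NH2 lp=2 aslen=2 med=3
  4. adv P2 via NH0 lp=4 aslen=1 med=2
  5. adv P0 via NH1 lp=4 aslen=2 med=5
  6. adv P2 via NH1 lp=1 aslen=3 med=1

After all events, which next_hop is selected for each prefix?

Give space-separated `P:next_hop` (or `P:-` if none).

Answer: P0:NH1 P1:- P2:NH0

Derivation:
Op 1: best P0=- P1=- P2=NH1
Op 2: best P0=- P1=- P2=NH3
Op 3: best P0=NH2 P1=- P2=NH3
Op 4: best P0=NH2 P1=- P2=NH0
Op 5: best P0=NH1 P1=- P2=NH0
Op 6: best P0=NH1 P1=- P2=NH0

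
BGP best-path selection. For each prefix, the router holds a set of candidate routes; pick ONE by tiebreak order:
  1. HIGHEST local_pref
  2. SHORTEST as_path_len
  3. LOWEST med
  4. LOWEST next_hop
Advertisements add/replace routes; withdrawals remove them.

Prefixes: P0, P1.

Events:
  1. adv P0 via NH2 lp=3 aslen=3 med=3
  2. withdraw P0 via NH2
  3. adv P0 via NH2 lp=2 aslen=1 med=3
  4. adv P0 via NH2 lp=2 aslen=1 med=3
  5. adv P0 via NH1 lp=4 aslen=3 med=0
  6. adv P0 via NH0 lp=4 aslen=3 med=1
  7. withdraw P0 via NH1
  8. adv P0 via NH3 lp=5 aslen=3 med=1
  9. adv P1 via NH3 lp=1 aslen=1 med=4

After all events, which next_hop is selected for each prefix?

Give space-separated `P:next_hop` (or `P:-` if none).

Op 1: best P0=NH2 P1=-
Op 2: best P0=- P1=-
Op 3: best P0=NH2 P1=-
Op 4: best P0=NH2 P1=-
Op 5: best P0=NH1 P1=-
Op 6: best P0=NH1 P1=-
Op 7: best P0=NH0 P1=-
Op 8: best P0=NH3 P1=-
Op 9: best P0=NH3 P1=NH3

Answer: P0:NH3 P1:NH3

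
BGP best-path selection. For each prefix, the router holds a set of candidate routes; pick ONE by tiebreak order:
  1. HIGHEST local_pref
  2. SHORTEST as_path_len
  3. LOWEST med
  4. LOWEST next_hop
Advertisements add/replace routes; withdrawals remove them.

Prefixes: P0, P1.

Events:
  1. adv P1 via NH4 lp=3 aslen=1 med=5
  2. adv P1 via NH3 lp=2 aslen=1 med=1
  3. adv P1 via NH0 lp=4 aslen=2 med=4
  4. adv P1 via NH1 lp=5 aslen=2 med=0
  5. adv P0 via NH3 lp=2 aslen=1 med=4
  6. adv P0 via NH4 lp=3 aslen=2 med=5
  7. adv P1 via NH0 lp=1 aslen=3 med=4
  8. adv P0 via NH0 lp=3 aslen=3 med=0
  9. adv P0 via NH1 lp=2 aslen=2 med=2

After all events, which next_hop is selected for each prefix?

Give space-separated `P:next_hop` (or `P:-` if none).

Answer: P0:NH4 P1:NH1

Derivation:
Op 1: best P0=- P1=NH4
Op 2: best P0=- P1=NH4
Op 3: best P0=- P1=NH0
Op 4: best P0=- P1=NH1
Op 5: best P0=NH3 P1=NH1
Op 6: best P0=NH4 P1=NH1
Op 7: best P0=NH4 P1=NH1
Op 8: best P0=NH4 P1=NH1
Op 9: best P0=NH4 P1=NH1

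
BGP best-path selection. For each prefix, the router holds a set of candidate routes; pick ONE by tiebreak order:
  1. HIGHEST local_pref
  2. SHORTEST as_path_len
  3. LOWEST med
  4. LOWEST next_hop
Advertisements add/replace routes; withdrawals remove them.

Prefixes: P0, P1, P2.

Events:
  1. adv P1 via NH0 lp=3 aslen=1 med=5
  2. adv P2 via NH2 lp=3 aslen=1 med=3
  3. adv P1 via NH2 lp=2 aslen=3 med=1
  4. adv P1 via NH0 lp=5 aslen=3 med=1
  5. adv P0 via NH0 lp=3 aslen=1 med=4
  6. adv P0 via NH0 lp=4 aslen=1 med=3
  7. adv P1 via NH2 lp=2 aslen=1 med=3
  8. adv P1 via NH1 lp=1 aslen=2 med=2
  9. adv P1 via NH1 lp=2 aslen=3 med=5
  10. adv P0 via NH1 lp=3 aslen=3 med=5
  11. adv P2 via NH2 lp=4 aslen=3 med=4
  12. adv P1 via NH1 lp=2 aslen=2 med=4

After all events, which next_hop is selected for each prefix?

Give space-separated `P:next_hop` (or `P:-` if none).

Answer: P0:NH0 P1:NH0 P2:NH2

Derivation:
Op 1: best P0=- P1=NH0 P2=-
Op 2: best P0=- P1=NH0 P2=NH2
Op 3: best P0=- P1=NH0 P2=NH2
Op 4: best P0=- P1=NH0 P2=NH2
Op 5: best P0=NH0 P1=NH0 P2=NH2
Op 6: best P0=NH0 P1=NH0 P2=NH2
Op 7: best P0=NH0 P1=NH0 P2=NH2
Op 8: best P0=NH0 P1=NH0 P2=NH2
Op 9: best P0=NH0 P1=NH0 P2=NH2
Op 10: best P0=NH0 P1=NH0 P2=NH2
Op 11: best P0=NH0 P1=NH0 P2=NH2
Op 12: best P0=NH0 P1=NH0 P2=NH2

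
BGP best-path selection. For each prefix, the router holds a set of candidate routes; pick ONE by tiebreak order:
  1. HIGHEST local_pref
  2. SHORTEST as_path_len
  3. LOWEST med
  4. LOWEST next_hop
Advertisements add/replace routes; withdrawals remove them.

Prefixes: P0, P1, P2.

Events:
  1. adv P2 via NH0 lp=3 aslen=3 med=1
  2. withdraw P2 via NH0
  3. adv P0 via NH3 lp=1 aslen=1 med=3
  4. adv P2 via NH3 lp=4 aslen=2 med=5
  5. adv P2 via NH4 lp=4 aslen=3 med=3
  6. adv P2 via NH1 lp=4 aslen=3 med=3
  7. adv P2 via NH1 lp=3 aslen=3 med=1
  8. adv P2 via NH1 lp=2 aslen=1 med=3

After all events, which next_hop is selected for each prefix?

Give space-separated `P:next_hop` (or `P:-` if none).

Op 1: best P0=- P1=- P2=NH0
Op 2: best P0=- P1=- P2=-
Op 3: best P0=NH3 P1=- P2=-
Op 4: best P0=NH3 P1=- P2=NH3
Op 5: best P0=NH3 P1=- P2=NH3
Op 6: best P0=NH3 P1=- P2=NH3
Op 7: best P0=NH3 P1=- P2=NH3
Op 8: best P0=NH3 P1=- P2=NH3

Answer: P0:NH3 P1:- P2:NH3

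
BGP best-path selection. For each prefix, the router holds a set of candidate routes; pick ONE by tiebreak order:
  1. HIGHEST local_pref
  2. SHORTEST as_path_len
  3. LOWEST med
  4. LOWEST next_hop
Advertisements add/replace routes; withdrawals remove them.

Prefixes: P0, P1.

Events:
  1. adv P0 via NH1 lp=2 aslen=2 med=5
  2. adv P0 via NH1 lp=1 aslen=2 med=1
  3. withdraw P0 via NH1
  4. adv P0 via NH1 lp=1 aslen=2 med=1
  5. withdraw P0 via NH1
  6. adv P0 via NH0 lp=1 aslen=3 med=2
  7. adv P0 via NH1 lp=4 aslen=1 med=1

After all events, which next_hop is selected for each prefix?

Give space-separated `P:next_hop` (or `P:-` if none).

Op 1: best P0=NH1 P1=-
Op 2: best P0=NH1 P1=-
Op 3: best P0=- P1=-
Op 4: best P0=NH1 P1=-
Op 5: best P0=- P1=-
Op 6: best P0=NH0 P1=-
Op 7: best P0=NH1 P1=-

Answer: P0:NH1 P1:-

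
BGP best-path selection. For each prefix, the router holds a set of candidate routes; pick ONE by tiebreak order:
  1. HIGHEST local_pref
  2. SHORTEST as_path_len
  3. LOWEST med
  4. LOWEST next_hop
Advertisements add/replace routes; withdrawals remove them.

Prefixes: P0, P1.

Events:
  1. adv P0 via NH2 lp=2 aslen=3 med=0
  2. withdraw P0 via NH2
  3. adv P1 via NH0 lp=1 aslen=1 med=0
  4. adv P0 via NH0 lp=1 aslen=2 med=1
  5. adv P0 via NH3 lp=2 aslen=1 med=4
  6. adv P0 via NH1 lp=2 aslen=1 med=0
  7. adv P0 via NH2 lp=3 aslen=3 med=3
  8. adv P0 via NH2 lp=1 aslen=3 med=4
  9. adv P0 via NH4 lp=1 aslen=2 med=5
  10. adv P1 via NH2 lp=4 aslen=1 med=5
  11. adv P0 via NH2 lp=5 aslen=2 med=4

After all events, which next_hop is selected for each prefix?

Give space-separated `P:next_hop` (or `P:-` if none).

Op 1: best P0=NH2 P1=-
Op 2: best P0=- P1=-
Op 3: best P0=- P1=NH0
Op 4: best P0=NH0 P1=NH0
Op 5: best P0=NH3 P1=NH0
Op 6: best P0=NH1 P1=NH0
Op 7: best P0=NH2 P1=NH0
Op 8: best P0=NH1 P1=NH0
Op 9: best P0=NH1 P1=NH0
Op 10: best P0=NH1 P1=NH2
Op 11: best P0=NH2 P1=NH2

Answer: P0:NH2 P1:NH2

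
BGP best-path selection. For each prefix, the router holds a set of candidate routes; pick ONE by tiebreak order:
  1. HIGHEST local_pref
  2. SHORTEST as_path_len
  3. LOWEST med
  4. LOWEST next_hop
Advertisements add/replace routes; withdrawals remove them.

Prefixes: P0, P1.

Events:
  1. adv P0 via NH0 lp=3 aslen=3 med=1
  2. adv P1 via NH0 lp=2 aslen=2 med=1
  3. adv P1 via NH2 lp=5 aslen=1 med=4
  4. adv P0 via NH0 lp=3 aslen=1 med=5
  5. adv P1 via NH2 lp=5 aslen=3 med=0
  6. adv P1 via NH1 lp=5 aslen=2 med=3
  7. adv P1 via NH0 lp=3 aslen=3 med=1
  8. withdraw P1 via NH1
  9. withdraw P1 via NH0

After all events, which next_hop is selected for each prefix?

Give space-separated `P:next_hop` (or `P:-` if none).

Op 1: best P0=NH0 P1=-
Op 2: best P0=NH0 P1=NH0
Op 3: best P0=NH0 P1=NH2
Op 4: best P0=NH0 P1=NH2
Op 5: best P0=NH0 P1=NH2
Op 6: best P0=NH0 P1=NH1
Op 7: best P0=NH0 P1=NH1
Op 8: best P0=NH0 P1=NH2
Op 9: best P0=NH0 P1=NH2

Answer: P0:NH0 P1:NH2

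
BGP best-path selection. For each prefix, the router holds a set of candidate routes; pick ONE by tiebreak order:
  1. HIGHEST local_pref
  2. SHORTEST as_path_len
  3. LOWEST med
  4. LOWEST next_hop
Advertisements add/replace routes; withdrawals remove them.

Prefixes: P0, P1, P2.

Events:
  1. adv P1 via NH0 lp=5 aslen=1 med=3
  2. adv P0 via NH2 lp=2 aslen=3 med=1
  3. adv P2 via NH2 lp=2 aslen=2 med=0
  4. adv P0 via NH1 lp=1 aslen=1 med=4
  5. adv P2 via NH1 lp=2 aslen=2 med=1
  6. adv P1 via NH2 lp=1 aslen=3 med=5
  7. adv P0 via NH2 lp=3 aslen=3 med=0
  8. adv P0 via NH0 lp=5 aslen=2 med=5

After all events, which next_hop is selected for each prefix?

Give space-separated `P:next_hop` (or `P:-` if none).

Answer: P0:NH0 P1:NH0 P2:NH2

Derivation:
Op 1: best P0=- P1=NH0 P2=-
Op 2: best P0=NH2 P1=NH0 P2=-
Op 3: best P0=NH2 P1=NH0 P2=NH2
Op 4: best P0=NH2 P1=NH0 P2=NH2
Op 5: best P0=NH2 P1=NH0 P2=NH2
Op 6: best P0=NH2 P1=NH0 P2=NH2
Op 7: best P0=NH2 P1=NH0 P2=NH2
Op 8: best P0=NH0 P1=NH0 P2=NH2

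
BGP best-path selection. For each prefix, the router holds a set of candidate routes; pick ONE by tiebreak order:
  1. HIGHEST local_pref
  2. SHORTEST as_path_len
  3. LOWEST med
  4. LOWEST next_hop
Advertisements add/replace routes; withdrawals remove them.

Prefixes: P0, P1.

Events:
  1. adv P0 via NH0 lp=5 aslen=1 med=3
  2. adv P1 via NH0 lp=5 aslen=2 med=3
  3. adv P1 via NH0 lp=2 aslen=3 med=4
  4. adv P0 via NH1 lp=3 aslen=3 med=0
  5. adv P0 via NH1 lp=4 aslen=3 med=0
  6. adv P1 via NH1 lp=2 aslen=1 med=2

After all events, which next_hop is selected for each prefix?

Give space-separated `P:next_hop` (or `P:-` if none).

Answer: P0:NH0 P1:NH1

Derivation:
Op 1: best P0=NH0 P1=-
Op 2: best P0=NH0 P1=NH0
Op 3: best P0=NH0 P1=NH0
Op 4: best P0=NH0 P1=NH0
Op 5: best P0=NH0 P1=NH0
Op 6: best P0=NH0 P1=NH1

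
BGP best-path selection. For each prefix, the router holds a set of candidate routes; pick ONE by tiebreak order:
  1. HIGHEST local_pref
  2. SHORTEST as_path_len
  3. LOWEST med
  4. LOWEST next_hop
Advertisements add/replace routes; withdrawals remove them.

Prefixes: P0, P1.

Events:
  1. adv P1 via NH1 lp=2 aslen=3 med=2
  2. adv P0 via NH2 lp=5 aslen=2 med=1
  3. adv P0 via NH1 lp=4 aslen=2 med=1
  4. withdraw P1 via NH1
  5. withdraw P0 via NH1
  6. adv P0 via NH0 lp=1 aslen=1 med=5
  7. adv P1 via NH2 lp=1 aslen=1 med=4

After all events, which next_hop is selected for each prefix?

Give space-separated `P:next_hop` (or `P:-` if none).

Op 1: best P0=- P1=NH1
Op 2: best P0=NH2 P1=NH1
Op 3: best P0=NH2 P1=NH1
Op 4: best P0=NH2 P1=-
Op 5: best P0=NH2 P1=-
Op 6: best P0=NH2 P1=-
Op 7: best P0=NH2 P1=NH2

Answer: P0:NH2 P1:NH2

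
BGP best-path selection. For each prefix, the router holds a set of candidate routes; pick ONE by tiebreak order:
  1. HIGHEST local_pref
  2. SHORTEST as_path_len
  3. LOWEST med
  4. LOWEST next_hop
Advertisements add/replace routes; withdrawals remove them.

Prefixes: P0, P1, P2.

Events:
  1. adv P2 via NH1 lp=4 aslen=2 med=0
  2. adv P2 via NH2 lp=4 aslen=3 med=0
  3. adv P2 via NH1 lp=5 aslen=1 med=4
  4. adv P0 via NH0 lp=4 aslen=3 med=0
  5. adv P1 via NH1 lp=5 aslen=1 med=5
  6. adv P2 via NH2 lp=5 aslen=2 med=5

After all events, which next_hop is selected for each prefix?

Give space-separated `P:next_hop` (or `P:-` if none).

Answer: P0:NH0 P1:NH1 P2:NH1

Derivation:
Op 1: best P0=- P1=- P2=NH1
Op 2: best P0=- P1=- P2=NH1
Op 3: best P0=- P1=- P2=NH1
Op 4: best P0=NH0 P1=- P2=NH1
Op 5: best P0=NH0 P1=NH1 P2=NH1
Op 6: best P0=NH0 P1=NH1 P2=NH1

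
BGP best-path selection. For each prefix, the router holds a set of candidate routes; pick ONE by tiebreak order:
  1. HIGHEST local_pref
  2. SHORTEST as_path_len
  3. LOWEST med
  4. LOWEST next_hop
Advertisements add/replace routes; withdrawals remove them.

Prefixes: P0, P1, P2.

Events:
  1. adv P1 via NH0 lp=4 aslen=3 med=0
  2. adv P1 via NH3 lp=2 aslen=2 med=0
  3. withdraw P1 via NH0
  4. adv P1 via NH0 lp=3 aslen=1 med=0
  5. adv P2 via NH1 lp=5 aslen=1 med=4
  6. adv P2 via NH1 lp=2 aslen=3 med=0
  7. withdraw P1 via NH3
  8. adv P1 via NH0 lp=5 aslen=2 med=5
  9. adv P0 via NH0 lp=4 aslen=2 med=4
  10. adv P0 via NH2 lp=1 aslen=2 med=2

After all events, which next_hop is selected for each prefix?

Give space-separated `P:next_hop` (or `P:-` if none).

Op 1: best P0=- P1=NH0 P2=-
Op 2: best P0=- P1=NH0 P2=-
Op 3: best P0=- P1=NH3 P2=-
Op 4: best P0=- P1=NH0 P2=-
Op 5: best P0=- P1=NH0 P2=NH1
Op 6: best P0=- P1=NH0 P2=NH1
Op 7: best P0=- P1=NH0 P2=NH1
Op 8: best P0=- P1=NH0 P2=NH1
Op 9: best P0=NH0 P1=NH0 P2=NH1
Op 10: best P0=NH0 P1=NH0 P2=NH1

Answer: P0:NH0 P1:NH0 P2:NH1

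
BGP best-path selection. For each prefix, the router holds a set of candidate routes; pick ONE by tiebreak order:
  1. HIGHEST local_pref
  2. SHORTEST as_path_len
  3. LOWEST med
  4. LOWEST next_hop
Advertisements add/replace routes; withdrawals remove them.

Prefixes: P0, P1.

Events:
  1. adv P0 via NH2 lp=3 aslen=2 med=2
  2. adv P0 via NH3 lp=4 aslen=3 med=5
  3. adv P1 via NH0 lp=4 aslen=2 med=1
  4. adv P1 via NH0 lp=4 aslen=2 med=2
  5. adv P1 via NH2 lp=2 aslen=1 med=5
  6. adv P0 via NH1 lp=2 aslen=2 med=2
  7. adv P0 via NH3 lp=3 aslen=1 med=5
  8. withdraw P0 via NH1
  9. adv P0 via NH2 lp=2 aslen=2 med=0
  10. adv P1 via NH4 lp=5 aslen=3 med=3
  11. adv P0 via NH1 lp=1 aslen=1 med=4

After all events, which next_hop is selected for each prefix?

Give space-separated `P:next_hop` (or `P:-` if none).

Op 1: best P0=NH2 P1=-
Op 2: best P0=NH3 P1=-
Op 3: best P0=NH3 P1=NH0
Op 4: best P0=NH3 P1=NH0
Op 5: best P0=NH3 P1=NH0
Op 6: best P0=NH3 P1=NH0
Op 7: best P0=NH3 P1=NH0
Op 8: best P0=NH3 P1=NH0
Op 9: best P0=NH3 P1=NH0
Op 10: best P0=NH3 P1=NH4
Op 11: best P0=NH3 P1=NH4

Answer: P0:NH3 P1:NH4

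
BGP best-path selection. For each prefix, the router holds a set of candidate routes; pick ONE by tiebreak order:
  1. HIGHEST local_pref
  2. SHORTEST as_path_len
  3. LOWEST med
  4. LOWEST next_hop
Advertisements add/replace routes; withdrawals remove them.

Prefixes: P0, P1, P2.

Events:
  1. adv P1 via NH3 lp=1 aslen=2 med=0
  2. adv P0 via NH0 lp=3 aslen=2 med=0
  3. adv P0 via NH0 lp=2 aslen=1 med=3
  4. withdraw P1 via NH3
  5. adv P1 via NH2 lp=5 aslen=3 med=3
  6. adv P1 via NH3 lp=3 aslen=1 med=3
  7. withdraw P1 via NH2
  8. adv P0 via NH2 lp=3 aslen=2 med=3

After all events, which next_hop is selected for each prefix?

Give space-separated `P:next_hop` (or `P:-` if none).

Op 1: best P0=- P1=NH3 P2=-
Op 2: best P0=NH0 P1=NH3 P2=-
Op 3: best P0=NH0 P1=NH3 P2=-
Op 4: best P0=NH0 P1=- P2=-
Op 5: best P0=NH0 P1=NH2 P2=-
Op 6: best P0=NH0 P1=NH2 P2=-
Op 7: best P0=NH0 P1=NH3 P2=-
Op 8: best P0=NH2 P1=NH3 P2=-

Answer: P0:NH2 P1:NH3 P2:-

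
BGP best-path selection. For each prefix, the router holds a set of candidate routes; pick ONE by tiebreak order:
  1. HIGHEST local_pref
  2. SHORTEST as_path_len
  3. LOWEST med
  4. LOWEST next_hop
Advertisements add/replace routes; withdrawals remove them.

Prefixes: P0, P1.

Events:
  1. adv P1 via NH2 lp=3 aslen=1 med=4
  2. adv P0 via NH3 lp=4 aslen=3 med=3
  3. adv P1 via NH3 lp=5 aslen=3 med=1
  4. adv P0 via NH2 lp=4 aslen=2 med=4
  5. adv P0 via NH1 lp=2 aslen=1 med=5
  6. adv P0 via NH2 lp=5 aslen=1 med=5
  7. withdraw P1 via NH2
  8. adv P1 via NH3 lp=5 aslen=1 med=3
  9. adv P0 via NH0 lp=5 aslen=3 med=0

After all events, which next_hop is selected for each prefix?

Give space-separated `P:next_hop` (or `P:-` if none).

Answer: P0:NH2 P1:NH3

Derivation:
Op 1: best P0=- P1=NH2
Op 2: best P0=NH3 P1=NH2
Op 3: best P0=NH3 P1=NH3
Op 4: best P0=NH2 P1=NH3
Op 5: best P0=NH2 P1=NH3
Op 6: best P0=NH2 P1=NH3
Op 7: best P0=NH2 P1=NH3
Op 8: best P0=NH2 P1=NH3
Op 9: best P0=NH2 P1=NH3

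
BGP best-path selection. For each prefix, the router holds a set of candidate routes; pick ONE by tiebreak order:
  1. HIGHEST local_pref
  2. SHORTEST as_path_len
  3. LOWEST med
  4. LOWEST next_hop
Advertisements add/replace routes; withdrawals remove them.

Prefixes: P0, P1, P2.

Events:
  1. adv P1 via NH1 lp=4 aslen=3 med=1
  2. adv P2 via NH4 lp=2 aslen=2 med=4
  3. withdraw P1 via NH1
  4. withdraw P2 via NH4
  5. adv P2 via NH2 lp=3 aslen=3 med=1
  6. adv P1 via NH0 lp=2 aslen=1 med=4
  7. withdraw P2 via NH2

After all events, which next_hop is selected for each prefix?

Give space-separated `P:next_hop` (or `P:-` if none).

Op 1: best P0=- P1=NH1 P2=-
Op 2: best P0=- P1=NH1 P2=NH4
Op 3: best P0=- P1=- P2=NH4
Op 4: best P0=- P1=- P2=-
Op 5: best P0=- P1=- P2=NH2
Op 6: best P0=- P1=NH0 P2=NH2
Op 7: best P0=- P1=NH0 P2=-

Answer: P0:- P1:NH0 P2:-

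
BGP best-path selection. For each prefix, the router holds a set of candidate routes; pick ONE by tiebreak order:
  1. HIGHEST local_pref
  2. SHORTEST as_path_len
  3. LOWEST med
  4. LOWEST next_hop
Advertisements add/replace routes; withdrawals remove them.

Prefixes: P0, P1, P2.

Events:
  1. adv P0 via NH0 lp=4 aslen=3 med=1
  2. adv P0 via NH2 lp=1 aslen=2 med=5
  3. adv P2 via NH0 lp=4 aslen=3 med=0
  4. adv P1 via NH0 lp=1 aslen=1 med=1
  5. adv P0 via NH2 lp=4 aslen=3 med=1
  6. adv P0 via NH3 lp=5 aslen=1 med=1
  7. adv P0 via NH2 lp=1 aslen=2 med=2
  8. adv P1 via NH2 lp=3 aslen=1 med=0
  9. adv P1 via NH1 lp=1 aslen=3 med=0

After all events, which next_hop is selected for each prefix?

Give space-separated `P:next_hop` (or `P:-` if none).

Op 1: best P0=NH0 P1=- P2=-
Op 2: best P0=NH0 P1=- P2=-
Op 3: best P0=NH0 P1=- P2=NH0
Op 4: best P0=NH0 P1=NH0 P2=NH0
Op 5: best P0=NH0 P1=NH0 P2=NH0
Op 6: best P0=NH3 P1=NH0 P2=NH0
Op 7: best P0=NH3 P1=NH0 P2=NH0
Op 8: best P0=NH3 P1=NH2 P2=NH0
Op 9: best P0=NH3 P1=NH2 P2=NH0

Answer: P0:NH3 P1:NH2 P2:NH0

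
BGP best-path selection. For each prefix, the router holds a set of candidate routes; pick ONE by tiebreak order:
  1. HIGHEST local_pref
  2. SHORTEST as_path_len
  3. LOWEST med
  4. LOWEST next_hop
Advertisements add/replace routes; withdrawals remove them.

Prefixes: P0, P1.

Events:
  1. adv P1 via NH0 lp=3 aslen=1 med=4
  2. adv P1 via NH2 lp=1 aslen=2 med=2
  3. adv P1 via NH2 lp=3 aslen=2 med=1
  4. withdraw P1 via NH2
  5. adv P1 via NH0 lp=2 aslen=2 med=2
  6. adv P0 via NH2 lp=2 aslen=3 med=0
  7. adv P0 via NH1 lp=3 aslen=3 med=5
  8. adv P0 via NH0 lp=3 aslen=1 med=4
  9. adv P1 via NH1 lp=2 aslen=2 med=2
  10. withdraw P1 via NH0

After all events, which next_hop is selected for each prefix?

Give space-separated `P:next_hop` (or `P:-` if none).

Answer: P0:NH0 P1:NH1

Derivation:
Op 1: best P0=- P1=NH0
Op 2: best P0=- P1=NH0
Op 3: best P0=- P1=NH0
Op 4: best P0=- P1=NH0
Op 5: best P0=- P1=NH0
Op 6: best P0=NH2 P1=NH0
Op 7: best P0=NH1 P1=NH0
Op 8: best P0=NH0 P1=NH0
Op 9: best P0=NH0 P1=NH0
Op 10: best P0=NH0 P1=NH1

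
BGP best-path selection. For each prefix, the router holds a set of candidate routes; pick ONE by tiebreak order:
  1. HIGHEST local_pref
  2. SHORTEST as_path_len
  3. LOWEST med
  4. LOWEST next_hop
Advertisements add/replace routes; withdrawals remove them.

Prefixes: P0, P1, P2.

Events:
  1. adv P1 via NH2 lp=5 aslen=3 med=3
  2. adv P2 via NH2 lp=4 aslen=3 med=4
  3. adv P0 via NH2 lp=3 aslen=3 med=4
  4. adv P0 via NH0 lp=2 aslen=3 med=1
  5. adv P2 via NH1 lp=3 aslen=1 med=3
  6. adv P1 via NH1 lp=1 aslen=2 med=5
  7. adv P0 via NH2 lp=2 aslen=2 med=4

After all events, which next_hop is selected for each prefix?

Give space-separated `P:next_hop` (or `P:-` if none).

Answer: P0:NH2 P1:NH2 P2:NH2

Derivation:
Op 1: best P0=- P1=NH2 P2=-
Op 2: best P0=- P1=NH2 P2=NH2
Op 3: best P0=NH2 P1=NH2 P2=NH2
Op 4: best P0=NH2 P1=NH2 P2=NH2
Op 5: best P0=NH2 P1=NH2 P2=NH2
Op 6: best P0=NH2 P1=NH2 P2=NH2
Op 7: best P0=NH2 P1=NH2 P2=NH2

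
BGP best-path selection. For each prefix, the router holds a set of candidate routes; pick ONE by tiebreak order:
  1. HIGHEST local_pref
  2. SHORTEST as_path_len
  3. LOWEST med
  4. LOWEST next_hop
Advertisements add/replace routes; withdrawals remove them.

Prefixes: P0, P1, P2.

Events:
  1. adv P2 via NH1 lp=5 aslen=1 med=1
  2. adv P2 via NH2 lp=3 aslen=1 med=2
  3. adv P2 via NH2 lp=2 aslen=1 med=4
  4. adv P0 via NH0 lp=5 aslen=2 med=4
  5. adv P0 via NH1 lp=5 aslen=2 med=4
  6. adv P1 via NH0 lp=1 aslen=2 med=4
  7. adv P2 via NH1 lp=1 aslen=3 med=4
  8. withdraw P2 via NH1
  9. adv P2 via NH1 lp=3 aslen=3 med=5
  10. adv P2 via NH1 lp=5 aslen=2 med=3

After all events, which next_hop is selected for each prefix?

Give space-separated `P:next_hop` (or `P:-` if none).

Answer: P0:NH0 P1:NH0 P2:NH1

Derivation:
Op 1: best P0=- P1=- P2=NH1
Op 2: best P0=- P1=- P2=NH1
Op 3: best P0=- P1=- P2=NH1
Op 4: best P0=NH0 P1=- P2=NH1
Op 5: best P0=NH0 P1=- P2=NH1
Op 6: best P0=NH0 P1=NH0 P2=NH1
Op 7: best P0=NH0 P1=NH0 P2=NH2
Op 8: best P0=NH0 P1=NH0 P2=NH2
Op 9: best P0=NH0 P1=NH0 P2=NH1
Op 10: best P0=NH0 P1=NH0 P2=NH1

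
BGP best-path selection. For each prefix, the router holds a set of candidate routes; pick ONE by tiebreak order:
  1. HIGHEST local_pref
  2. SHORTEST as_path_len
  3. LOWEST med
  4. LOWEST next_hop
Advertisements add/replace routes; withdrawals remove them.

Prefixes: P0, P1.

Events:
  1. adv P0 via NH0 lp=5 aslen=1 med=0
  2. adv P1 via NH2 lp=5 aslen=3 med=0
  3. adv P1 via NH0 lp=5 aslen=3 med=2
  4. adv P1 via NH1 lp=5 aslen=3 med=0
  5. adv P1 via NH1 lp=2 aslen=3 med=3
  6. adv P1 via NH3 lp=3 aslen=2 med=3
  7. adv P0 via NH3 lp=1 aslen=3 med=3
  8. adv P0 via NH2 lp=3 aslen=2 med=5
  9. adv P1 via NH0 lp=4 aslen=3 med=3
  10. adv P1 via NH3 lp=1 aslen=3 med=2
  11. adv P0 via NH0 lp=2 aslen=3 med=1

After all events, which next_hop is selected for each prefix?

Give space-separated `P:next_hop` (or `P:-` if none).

Answer: P0:NH2 P1:NH2

Derivation:
Op 1: best P0=NH0 P1=-
Op 2: best P0=NH0 P1=NH2
Op 3: best P0=NH0 P1=NH2
Op 4: best P0=NH0 P1=NH1
Op 5: best P0=NH0 P1=NH2
Op 6: best P0=NH0 P1=NH2
Op 7: best P0=NH0 P1=NH2
Op 8: best P0=NH0 P1=NH2
Op 9: best P0=NH0 P1=NH2
Op 10: best P0=NH0 P1=NH2
Op 11: best P0=NH2 P1=NH2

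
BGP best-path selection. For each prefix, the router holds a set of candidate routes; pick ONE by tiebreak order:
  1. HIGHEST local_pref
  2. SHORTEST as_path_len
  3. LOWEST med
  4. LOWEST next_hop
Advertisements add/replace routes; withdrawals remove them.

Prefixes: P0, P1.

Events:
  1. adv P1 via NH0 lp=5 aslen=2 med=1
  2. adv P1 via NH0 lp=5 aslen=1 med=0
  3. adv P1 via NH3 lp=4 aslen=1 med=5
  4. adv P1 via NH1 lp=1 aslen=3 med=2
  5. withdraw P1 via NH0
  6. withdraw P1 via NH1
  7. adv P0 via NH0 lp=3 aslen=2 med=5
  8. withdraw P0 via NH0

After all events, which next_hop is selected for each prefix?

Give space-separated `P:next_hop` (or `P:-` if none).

Answer: P0:- P1:NH3

Derivation:
Op 1: best P0=- P1=NH0
Op 2: best P0=- P1=NH0
Op 3: best P0=- P1=NH0
Op 4: best P0=- P1=NH0
Op 5: best P0=- P1=NH3
Op 6: best P0=- P1=NH3
Op 7: best P0=NH0 P1=NH3
Op 8: best P0=- P1=NH3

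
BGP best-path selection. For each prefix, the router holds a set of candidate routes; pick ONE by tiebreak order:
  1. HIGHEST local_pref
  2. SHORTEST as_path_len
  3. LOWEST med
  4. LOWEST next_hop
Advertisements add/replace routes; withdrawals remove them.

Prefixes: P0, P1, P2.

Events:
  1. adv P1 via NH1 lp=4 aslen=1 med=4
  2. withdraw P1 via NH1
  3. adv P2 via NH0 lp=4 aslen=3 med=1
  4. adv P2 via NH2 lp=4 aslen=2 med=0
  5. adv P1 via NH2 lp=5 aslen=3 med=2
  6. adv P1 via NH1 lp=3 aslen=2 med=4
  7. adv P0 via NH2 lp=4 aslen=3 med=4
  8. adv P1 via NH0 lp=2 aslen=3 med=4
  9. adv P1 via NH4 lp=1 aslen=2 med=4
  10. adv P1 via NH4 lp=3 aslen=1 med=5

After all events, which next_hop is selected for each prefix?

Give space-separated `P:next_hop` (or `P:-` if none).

Answer: P0:NH2 P1:NH2 P2:NH2

Derivation:
Op 1: best P0=- P1=NH1 P2=-
Op 2: best P0=- P1=- P2=-
Op 3: best P0=- P1=- P2=NH0
Op 4: best P0=- P1=- P2=NH2
Op 5: best P0=- P1=NH2 P2=NH2
Op 6: best P0=- P1=NH2 P2=NH2
Op 7: best P0=NH2 P1=NH2 P2=NH2
Op 8: best P0=NH2 P1=NH2 P2=NH2
Op 9: best P0=NH2 P1=NH2 P2=NH2
Op 10: best P0=NH2 P1=NH2 P2=NH2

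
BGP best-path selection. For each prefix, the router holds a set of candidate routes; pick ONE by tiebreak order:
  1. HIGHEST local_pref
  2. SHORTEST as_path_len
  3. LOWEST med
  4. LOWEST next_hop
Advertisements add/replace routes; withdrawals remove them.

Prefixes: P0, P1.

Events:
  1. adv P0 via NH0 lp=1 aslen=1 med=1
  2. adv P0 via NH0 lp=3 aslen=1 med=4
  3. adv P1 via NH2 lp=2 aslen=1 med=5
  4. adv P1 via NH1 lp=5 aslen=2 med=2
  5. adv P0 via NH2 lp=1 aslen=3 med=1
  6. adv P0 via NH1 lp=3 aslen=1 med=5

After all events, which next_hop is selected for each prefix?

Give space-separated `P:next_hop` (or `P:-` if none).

Op 1: best P0=NH0 P1=-
Op 2: best P0=NH0 P1=-
Op 3: best P0=NH0 P1=NH2
Op 4: best P0=NH0 P1=NH1
Op 5: best P0=NH0 P1=NH1
Op 6: best P0=NH0 P1=NH1

Answer: P0:NH0 P1:NH1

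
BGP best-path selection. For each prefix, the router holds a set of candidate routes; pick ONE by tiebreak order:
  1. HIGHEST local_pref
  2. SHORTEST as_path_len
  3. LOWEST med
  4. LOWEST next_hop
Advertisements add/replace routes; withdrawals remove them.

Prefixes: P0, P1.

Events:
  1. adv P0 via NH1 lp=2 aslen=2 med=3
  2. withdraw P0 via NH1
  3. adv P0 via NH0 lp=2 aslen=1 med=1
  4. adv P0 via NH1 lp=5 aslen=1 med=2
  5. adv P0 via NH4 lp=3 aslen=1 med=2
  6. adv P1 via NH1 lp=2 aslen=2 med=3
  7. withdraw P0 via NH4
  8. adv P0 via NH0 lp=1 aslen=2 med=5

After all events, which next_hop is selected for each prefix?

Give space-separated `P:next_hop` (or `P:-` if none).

Answer: P0:NH1 P1:NH1

Derivation:
Op 1: best P0=NH1 P1=-
Op 2: best P0=- P1=-
Op 3: best P0=NH0 P1=-
Op 4: best P0=NH1 P1=-
Op 5: best P0=NH1 P1=-
Op 6: best P0=NH1 P1=NH1
Op 7: best P0=NH1 P1=NH1
Op 8: best P0=NH1 P1=NH1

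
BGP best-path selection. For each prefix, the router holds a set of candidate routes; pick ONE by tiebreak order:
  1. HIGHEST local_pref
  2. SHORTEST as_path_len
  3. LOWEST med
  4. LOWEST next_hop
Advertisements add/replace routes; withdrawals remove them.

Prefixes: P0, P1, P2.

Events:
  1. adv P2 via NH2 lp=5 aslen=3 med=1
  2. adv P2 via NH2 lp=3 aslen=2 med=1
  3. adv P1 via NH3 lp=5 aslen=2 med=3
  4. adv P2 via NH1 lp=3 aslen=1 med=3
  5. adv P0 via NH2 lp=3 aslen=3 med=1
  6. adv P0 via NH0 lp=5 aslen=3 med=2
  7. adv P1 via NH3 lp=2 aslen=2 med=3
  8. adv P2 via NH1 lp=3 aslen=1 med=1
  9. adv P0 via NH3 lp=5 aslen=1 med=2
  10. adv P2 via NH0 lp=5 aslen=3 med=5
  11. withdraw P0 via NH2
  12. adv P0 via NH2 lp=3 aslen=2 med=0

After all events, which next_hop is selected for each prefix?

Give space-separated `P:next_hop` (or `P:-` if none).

Answer: P0:NH3 P1:NH3 P2:NH0

Derivation:
Op 1: best P0=- P1=- P2=NH2
Op 2: best P0=- P1=- P2=NH2
Op 3: best P0=- P1=NH3 P2=NH2
Op 4: best P0=- P1=NH3 P2=NH1
Op 5: best P0=NH2 P1=NH3 P2=NH1
Op 6: best P0=NH0 P1=NH3 P2=NH1
Op 7: best P0=NH0 P1=NH3 P2=NH1
Op 8: best P0=NH0 P1=NH3 P2=NH1
Op 9: best P0=NH3 P1=NH3 P2=NH1
Op 10: best P0=NH3 P1=NH3 P2=NH0
Op 11: best P0=NH3 P1=NH3 P2=NH0
Op 12: best P0=NH3 P1=NH3 P2=NH0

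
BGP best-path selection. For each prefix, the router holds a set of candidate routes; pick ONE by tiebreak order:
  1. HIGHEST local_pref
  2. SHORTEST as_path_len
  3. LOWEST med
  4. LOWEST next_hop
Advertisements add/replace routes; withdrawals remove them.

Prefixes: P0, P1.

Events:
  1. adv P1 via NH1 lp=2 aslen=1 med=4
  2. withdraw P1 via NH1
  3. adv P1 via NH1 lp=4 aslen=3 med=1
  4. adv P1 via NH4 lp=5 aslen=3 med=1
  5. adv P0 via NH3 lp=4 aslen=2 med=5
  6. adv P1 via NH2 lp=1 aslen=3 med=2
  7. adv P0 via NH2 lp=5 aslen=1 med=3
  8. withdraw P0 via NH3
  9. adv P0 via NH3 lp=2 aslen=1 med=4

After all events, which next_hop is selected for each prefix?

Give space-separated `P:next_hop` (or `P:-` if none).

Op 1: best P0=- P1=NH1
Op 2: best P0=- P1=-
Op 3: best P0=- P1=NH1
Op 4: best P0=- P1=NH4
Op 5: best P0=NH3 P1=NH4
Op 6: best P0=NH3 P1=NH4
Op 7: best P0=NH2 P1=NH4
Op 8: best P0=NH2 P1=NH4
Op 9: best P0=NH2 P1=NH4

Answer: P0:NH2 P1:NH4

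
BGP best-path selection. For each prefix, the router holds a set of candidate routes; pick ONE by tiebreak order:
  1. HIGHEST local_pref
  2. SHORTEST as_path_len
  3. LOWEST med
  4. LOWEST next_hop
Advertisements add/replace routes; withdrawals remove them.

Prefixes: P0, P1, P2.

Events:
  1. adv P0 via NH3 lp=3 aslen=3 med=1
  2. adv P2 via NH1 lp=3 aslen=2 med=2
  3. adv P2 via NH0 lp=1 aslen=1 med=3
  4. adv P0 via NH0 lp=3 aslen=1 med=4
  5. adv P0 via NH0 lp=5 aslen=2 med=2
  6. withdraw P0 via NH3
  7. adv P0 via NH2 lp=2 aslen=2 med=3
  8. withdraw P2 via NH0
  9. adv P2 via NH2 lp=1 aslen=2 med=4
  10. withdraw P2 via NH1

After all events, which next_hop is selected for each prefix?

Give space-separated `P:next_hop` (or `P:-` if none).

Op 1: best P0=NH3 P1=- P2=-
Op 2: best P0=NH3 P1=- P2=NH1
Op 3: best P0=NH3 P1=- P2=NH1
Op 4: best P0=NH0 P1=- P2=NH1
Op 5: best P0=NH0 P1=- P2=NH1
Op 6: best P0=NH0 P1=- P2=NH1
Op 7: best P0=NH0 P1=- P2=NH1
Op 8: best P0=NH0 P1=- P2=NH1
Op 9: best P0=NH0 P1=- P2=NH1
Op 10: best P0=NH0 P1=- P2=NH2

Answer: P0:NH0 P1:- P2:NH2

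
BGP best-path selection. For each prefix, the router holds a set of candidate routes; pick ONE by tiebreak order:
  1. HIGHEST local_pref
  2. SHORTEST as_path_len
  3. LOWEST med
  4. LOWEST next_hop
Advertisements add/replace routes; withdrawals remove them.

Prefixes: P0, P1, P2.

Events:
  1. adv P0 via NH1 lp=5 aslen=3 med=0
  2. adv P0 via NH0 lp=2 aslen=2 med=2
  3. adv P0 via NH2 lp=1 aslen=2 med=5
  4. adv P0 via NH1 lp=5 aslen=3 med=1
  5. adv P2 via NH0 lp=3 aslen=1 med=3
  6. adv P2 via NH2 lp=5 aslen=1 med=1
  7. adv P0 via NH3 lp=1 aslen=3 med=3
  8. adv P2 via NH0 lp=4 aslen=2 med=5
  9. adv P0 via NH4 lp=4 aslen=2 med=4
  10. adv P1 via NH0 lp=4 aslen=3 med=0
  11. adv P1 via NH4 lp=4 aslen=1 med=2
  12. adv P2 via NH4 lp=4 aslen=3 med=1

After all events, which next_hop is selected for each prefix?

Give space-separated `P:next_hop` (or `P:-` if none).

Answer: P0:NH1 P1:NH4 P2:NH2

Derivation:
Op 1: best P0=NH1 P1=- P2=-
Op 2: best P0=NH1 P1=- P2=-
Op 3: best P0=NH1 P1=- P2=-
Op 4: best P0=NH1 P1=- P2=-
Op 5: best P0=NH1 P1=- P2=NH0
Op 6: best P0=NH1 P1=- P2=NH2
Op 7: best P0=NH1 P1=- P2=NH2
Op 8: best P0=NH1 P1=- P2=NH2
Op 9: best P0=NH1 P1=- P2=NH2
Op 10: best P0=NH1 P1=NH0 P2=NH2
Op 11: best P0=NH1 P1=NH4 P2=NH2
Op 12: best P0=NH1 P1=NH4 P2=NH2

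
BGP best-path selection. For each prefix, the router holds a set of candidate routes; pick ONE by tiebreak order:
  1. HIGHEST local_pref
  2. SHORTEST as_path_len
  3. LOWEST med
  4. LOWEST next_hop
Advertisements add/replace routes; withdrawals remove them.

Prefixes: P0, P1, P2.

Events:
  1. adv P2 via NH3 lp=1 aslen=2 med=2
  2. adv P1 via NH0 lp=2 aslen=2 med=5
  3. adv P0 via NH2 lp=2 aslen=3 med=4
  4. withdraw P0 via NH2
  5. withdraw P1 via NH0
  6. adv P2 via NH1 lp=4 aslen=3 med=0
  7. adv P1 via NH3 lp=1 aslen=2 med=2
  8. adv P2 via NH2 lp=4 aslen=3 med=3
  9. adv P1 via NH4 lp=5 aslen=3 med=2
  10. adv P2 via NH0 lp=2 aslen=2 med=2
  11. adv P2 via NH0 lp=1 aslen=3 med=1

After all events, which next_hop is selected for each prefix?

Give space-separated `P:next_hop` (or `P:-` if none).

Answer: P0:- P1:NH4 P2:NH1

Derivation:
Op 1: best P0=- P1=- P2=NH3
Op 2: best P0=- P1=NH0 P2=NH3
Op 3: best P0=NH2 P1=NH0 P2=NH3
Op 4: best P0=- P1=NH0 P2=NH3
Op 5: best P0=- P1=- P2=NH3
Op 6: best P0=- P1=- P2=NH1
Op 7: best P0=- P1=NH3 P2=NH1
Op 8: best P0=- P1=NH3 P2=NH1
Op 9: best P0=- P1=NH4 P2=NH1
Op 10: best P0=- P1=NH4 P2=NH1
Op 11: best P0=- P1=NH4 P2=NH1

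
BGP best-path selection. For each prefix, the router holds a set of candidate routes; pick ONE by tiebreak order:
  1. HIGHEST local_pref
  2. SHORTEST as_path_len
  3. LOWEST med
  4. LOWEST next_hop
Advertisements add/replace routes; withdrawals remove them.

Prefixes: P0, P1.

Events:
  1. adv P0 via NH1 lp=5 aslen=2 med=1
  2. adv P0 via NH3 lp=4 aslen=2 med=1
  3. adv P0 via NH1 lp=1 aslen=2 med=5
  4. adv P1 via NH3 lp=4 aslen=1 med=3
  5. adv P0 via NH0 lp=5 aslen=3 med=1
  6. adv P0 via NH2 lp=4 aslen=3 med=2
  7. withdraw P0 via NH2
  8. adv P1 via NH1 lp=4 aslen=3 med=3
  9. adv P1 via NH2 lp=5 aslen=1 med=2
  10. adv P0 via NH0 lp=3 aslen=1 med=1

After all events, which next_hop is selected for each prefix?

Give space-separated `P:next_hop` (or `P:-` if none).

Op 1: best P0=NH1 P1=-
Op 2: best P0=NH1 P1=-
Op 3: best P0=NH3 P1=-
Op 4: best P0=NH3 P1=NH3
Op 5: best P0=NH0 P1=NH3
Op 6: best P0=NH0 P1=NH3
Op 7: best P0=NH0 P1=NH3
Op 8: best P0=NH0 P1=NH3
Op 9: best P0=NH0 P1=NH2
Op 10: best P0=NH3 P1=NH2

Answer: P0:NH3 P1:NH2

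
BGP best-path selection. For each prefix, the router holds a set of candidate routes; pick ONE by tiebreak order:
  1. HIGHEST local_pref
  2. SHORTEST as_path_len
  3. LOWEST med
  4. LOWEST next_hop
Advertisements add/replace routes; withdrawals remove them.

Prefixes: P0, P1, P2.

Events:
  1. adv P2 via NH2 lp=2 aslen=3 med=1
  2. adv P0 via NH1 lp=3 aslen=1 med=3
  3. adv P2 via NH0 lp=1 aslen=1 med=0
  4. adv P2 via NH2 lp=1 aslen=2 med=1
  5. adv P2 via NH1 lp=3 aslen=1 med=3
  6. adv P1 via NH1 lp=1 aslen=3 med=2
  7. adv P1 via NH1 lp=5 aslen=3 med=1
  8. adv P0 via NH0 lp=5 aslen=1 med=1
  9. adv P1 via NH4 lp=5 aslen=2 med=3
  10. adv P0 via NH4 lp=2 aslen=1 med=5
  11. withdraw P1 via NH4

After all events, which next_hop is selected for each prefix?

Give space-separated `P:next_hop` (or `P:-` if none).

Answer: P0:NH0 P1:NH1 P2:NH1

Derivation:
Op 1: best P0=- P1=- P2=NH2
Op 2: best P0=NH1 P1=- P2=NH2
Op 3: best P0=NH1 P1=- P2=NH2
Op 4: best P0=NH1 P1=- P2=NH0
Op 5: best P0=NH1 P1=- P2=NH1
Op 6: best P0=NH1 P1=NH1 P2=NH1
Op 7: best P0=NH1 P1=NH1 P2=NH1
Op 8: best P0=NH0 P1=NH1 P2=NH1
Op 9: best P0=NH0 P1=NH4 P2=NH1
Op 10: best P0=NH0 P1=NH4 P2=NH1
Op 11: best P0=NH0 P1=NH1 P2=NH1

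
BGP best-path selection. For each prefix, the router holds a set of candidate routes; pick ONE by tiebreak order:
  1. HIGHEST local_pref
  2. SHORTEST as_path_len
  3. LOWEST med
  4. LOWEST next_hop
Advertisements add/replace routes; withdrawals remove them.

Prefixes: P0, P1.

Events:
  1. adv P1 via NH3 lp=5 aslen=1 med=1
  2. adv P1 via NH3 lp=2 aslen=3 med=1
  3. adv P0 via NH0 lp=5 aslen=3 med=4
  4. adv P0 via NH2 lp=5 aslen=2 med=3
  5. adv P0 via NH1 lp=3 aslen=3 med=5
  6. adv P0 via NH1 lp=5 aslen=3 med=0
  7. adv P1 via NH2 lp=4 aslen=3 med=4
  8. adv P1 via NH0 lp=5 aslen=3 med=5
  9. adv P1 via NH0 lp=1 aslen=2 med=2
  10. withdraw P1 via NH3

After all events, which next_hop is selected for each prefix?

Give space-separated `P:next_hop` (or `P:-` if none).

Op 1: best P0=- P1=NH3
Op 2: best P0=- P1=NH3
Op 3: best P0=NH0 P1=NH3
Op 4: best P0=NH2 P1=NH3
Op 5: best P0=NH2 P1=NH3
Op 6: best P0=NH2 P1=NH3
Op 7: best P0=NH2 P1=NH2
Op 8: best P0=NH2 P1=NH0
Op 9: best P0=NH2 P1=NH2
Op 10: best P0=NH2 P1=NH2

Answer: P0:NH2 P1:NH2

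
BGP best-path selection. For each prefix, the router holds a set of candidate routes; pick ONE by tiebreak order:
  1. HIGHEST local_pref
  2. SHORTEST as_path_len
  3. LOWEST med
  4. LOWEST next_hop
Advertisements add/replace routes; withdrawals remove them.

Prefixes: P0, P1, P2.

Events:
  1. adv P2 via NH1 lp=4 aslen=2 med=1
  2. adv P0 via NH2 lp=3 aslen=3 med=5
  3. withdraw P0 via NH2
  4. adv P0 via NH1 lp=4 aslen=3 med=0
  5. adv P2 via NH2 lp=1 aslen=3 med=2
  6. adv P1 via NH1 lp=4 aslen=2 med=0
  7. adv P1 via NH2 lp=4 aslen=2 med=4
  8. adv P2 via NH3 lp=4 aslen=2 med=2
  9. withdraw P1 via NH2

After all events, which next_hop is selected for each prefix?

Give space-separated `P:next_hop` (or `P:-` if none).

Answer: P0:NH1 P1:NH1 P2:NH1

Derivation:
Op 1: best P0=- P1=- P2=NH1
Op 2: best P0=NH2 P1=- P2=NH1
Op 3: best P0=- P1=- P2=NH1
Op 4: best P0=NH1 P1=- P2=NH1
Op 5: best P0=NH1 P1=- P2=NH1
Op 6: best P0=NH1 P1=NH1 P2=NH1
Op 7: best P0=NH1 P1=NH1 P2=NH1
Op 8: best P0=NH1 P1=NH1 P2=NH1
Op 9: best P0=NH1 P1=NH1 P2=NH1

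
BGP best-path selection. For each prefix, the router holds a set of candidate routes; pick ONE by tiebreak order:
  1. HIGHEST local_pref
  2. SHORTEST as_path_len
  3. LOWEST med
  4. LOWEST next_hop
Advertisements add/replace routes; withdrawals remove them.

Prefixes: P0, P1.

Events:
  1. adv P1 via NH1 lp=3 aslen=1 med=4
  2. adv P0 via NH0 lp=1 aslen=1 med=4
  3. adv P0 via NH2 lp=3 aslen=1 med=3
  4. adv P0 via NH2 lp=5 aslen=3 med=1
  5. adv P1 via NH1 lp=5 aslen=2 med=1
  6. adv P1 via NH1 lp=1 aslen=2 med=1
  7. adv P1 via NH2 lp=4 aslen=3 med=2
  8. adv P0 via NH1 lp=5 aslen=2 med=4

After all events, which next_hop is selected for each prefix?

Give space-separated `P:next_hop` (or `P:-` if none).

Answer: P0:NH1 P1:NH2

Derivation:
Op 1: best P0=- P1=NH1
Op 2: best P0=NH0 P1=NH1
Op 3: best P0=NH2 P1=NH1
Op 4: best P0=NH2 P1=NH1
Op 5: best P0=NH2 P1=NH1
Op 6: best P0=NH2 P1=NH1
Op 7: best P0=NH2 P1=NH2
Op 8: best P0=NH1 P1=NH2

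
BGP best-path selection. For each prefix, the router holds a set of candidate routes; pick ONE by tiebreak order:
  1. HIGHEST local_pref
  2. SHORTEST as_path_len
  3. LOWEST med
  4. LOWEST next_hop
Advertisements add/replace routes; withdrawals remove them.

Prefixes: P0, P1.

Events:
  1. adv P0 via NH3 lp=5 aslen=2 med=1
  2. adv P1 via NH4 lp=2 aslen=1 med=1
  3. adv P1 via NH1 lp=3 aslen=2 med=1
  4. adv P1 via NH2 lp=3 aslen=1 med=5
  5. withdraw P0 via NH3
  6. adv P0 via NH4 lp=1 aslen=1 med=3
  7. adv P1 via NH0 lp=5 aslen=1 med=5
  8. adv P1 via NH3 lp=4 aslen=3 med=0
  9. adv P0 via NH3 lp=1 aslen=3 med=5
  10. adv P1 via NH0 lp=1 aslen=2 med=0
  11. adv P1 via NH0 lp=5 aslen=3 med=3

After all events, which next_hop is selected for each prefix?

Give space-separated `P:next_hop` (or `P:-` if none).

Op 1: best P0=NH3 P1=-
Op 2: best P0=NH3 P1=NH4
Op 3: best P0=NH3 P1=NH1
Op 4: best P0=NH3 P1=NH2
Op 5: best P0=- P1=NH2
Op 6: best P0=NH4 P1=NH2
Op 7: best P0=NH4 P1=NH0
Op 8: best P0=NH4 P1=NH0
Op 9: best P0=NH4 P1=NH0
Op 10: best P0=NH4 P1=NH3
Op 11: best P0=NH4 P1=NH0

Answer: P0:NH4 P1:NH0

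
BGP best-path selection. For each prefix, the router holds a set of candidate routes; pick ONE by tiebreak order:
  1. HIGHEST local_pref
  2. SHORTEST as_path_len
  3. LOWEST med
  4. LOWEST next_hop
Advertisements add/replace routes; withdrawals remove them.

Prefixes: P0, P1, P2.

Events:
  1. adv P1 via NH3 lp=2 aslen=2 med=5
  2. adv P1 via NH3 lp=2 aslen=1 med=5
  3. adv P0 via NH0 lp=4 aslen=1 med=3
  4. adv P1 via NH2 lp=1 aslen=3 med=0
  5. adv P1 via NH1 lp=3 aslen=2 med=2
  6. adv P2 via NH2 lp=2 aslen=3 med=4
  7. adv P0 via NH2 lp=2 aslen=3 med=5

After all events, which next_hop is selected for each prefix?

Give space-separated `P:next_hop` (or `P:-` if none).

Op 1: best P0=- P1=NH3 P2=-
Op 2: best P0=- P1=NH3 P2=-
Op 3: best P0=NH0 P1=NH3 P2=-
Op 4: best P0=NH0 P1=NH3 P2=-
Op 5: best P0=NH0 P1=NH1 P2=-
Op 6: best P0=NH0 P1=NH1 P2=NH2
Op 7: best P0=NH0 P1=NH1 P2=NH2

Answer: P0:NH0 P1:NH1 P2:NH2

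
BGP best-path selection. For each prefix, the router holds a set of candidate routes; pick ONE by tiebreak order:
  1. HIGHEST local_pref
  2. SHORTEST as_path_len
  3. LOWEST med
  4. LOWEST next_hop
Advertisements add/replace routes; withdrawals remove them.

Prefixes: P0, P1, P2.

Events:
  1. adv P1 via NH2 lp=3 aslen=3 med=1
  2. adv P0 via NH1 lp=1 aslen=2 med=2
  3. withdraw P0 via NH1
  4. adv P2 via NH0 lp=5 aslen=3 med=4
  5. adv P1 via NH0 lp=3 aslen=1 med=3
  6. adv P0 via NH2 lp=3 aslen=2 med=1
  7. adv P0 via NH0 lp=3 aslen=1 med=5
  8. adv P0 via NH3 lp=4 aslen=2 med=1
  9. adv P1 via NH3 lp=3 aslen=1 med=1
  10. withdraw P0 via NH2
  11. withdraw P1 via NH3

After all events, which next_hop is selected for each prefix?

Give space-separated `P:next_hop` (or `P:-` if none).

Op 1: best P0=- P1=NH2 P2=-
Op 2: best P0=NH1 P1=NH2 P2=-
Op 3: best P0=- P1=NH2 P2=-
Op 4: best P0=- P1=NH2 P2=NH0
Op 5: best P0=- P1=NH0 P2=NH0
Op 6: best P0=NH2 P1=NH0 P2=NH0
Op 7: best P0=NH0 P1=NH0 P2=NH0
Op 8: best P0=NH3 P1=NH0 P2=NH0
Op 9: best P0=NH3 P1=NH3 P2=NH0
Op 10: best P0=NH3 P1=NH3 P2=NH0
Op 11: best P0=NH3 P1=NH0 P2=NH0

Answer: P0:NH3 P1:NH0 P2:NH0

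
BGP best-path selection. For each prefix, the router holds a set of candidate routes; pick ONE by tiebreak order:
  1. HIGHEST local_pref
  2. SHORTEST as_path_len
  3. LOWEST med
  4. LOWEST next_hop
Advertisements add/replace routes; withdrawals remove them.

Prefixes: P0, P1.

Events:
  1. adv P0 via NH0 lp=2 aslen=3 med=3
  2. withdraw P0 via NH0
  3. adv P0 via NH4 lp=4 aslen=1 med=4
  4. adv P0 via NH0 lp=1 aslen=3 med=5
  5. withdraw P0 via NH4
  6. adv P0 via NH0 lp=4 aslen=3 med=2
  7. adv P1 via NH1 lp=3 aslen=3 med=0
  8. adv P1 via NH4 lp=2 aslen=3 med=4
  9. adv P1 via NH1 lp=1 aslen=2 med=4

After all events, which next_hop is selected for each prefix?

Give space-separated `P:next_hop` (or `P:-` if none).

Op 1: best P0=NH0 P1=-
Op 2: best P0=- P1=-
Op 3: best P0=NH4 P1=-
Op 4: best P0=NH4 P1=-
Op 5: best P0=NH0 P1=-
Op 6: best P0=NH0 P1=-
Op 7: best P0=NH0 P1=NH1
Op 8: best P0=NH0 P1=NH1
Op 9: best P0=NH0 P1=NH4

Answer: P0:NH0 P1:NH4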